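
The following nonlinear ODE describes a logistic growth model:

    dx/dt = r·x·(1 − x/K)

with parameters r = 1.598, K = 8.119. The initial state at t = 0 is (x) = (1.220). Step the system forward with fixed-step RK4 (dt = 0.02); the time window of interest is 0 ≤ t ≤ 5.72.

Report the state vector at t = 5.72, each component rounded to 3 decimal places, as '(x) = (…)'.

t=0.000: state=(1.220)
step 1 (dt=0.02): k1=(1.657), k2=(1.675), k3=(1.675), k4=(1.694); state += dt/6·(k1+2k2+2k3+k4)
t=0.020: state=(1.254)
t=0.040: state=(1.288)
t=0.060: state=(1.323)
continuing one RK4 step at a time; state shown every 10 steps (Δt=0.2):
t=0.200: state=(1.589)
t=0.400: state=(2.038)
t=0.600: state=(2.563)
t=0.800: state=(3.153)
t=1.000: state=(3.787)
t=1.200: state=(4.434)
t=1.400: state=(5.063)
t=1.600: state=(5.644)
t=1.800: state=(6.157)
t=2.000: state=(6.593)
t=2.200: state=(6.950)
t=2.400: state=(7.235)
t=2.600: state=(7.457)
t=2.800: state=(7.627)
t=3.000: state=(7.756)
t=3.200: state=(7.852)
t=3.400: state=(7.923)
t=3.600: state=(7.976)
t=3.800: state=(8.015)
t=4.000: state=(8.043)
t=4.200: state=(8.064)
t=4.400: state=(8.079)
t=4.600: state=(8.090)
t=4.800: state=(8.098)
t=5.000: state=(8.103)
t=5.200: state=(8.108)
t=5.400: state=(8.111)
t=5.600: state=(8.113)
t=5.720: state=(8.114)

(x) = (8.114)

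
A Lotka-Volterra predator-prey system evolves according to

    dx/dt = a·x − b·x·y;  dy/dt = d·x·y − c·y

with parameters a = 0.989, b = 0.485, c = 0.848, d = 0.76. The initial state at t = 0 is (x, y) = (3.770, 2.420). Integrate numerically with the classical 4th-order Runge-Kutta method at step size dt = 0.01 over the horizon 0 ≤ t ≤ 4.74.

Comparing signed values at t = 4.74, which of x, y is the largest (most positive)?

largest component: y

t=0.000: state=(3.770, 2.420)
step 1 (dt=0.01): k1=(-0.696, 4.882), k2=(-0.740, 4.924), k3=(-0.741, 4.924), k4=(-0.785, 4.967); state += dt/6·(k1+2k2+2k3+k4)
t=0.010: state=(3.763, 2.469)
t=0.020: state=(3.754, 2.519)
t=0.030: state=(3.745, 2.570)
continuing one RK4 step at a time; state shown every 20 steps (Δt=0.2):
t=0.200: state=(3.447, 3.551)
t=0.400: state=(2.797, 4.833)
t=0.600: state=(2.020, 5.882)
t=0.800: state=(1.351, 6.399)
t=1.000: state=(0.882, 6.384)
t=1.200: state=(0.588, 6.014)
t=1.400: state=(0.410, 5.470)
t=1.600: state=(0.303, 4.870)
t=1.800: state=(0.237, 4.281)
t=2.000: state=(0.196, 3.733)
t=2.200: state=(0.170, 3.239)
t=2.400: state=(0.155, 2.802)
t=2.600: state=(0.147, 2.419)
t=2.800: state=(0.144, 2.087)
t=3.000: state=(0.145, 1.801)
t=3.200: state=(0.150, 1.554)
t=3.400: state=(0.159, 1.343)
t=3.600: state=(0.172, 1.162)
t=3.800: state=(0.188, 1.008)
t=4.000: state=(0.210, 0.877)
t=4.200: state=(0.236, 0.765)
t=4.400: state=(0.268, 0.671)
t=4.600: state=(0.308, 0.592)
t=4.740: state=(0.340, 0.544)
compare at T: x=0.340, y=0.544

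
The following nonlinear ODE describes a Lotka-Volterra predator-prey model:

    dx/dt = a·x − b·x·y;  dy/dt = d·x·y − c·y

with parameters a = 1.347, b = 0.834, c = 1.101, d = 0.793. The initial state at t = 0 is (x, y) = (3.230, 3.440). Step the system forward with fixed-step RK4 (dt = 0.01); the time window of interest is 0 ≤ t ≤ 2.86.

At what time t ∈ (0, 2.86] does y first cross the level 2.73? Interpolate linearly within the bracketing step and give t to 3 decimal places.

t = 1.249

t=0.000: state=(3.230, 3.440)
step 1 (dt=0.01): k1=(-4.916, 5.024), k2=(-4.946, 4.993), k3=(-4.945, 4.992), k4=(-4.973, 4.960); state += dt/6·(k1+2k2+2k3+k4)
t=0.010: state=(3.181, 3.490)
t=0.020: state=(3.131, 3.539)
t=0.030: state=(3.080, 3.588)
continuing one RK4 step at a time; state shown every 10 steps (Δt=0.1):
t=0.100: state=(2.719, 3.902)
t=0.200: state=(2.213, 4.249)
t=0.300: state=(1.760, 4.453)
t=0.400: state=(1.384, 4.516)
t=0.500: state=(1.088, 4.459)
t=0.600: state=(0.863, 4.314)
t=0.700: state=(0.695, 4.109)
t=0.800: state=(0.570, 3.869)
t=0.900: state=(0.477, 3.612)
t=1.000: state=(0.409, 3.351)
t=1.100: state=(0.357, 3.094)
t=1.200: state=(0.319, 2.846)
t=1.240: state=(0.307, 2.751)
next step: t=1.250: state=(0.304, 2.727) — y has crossed 2.73
linear interpolation between t=1.240 (2.75072) and t=1.250 (2.72720) → t≈1.249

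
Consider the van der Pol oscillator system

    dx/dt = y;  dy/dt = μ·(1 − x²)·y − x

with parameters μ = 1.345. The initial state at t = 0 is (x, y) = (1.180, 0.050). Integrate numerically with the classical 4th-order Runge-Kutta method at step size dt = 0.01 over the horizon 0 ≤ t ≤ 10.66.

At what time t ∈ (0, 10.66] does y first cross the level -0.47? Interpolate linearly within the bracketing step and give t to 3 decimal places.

t = 0.487

t=0.000: state=(1.180, 0.050)
step 1 (dt=0.01): k1=(0.050, -1.206), k2=(0.044, -1.203), k3=(0.044, -1.203), k4=(0.038, -1.201); state += dt/6·(k1+2k2+2k3+k4)
t=0.010: state=(1.180, 0.038)
t=0.020: state=(1.181, 0.026)
t=0.030: state=(1.181, 0.014)
t=0.480: state=(1.076, -0.463)
next step: t=0.490: state=(1.071, -0.473) — y has crossed -0.47
linear interpolation between t=0.480 (-0.46310) and t=0.490 (-0.47287) → t≈0.487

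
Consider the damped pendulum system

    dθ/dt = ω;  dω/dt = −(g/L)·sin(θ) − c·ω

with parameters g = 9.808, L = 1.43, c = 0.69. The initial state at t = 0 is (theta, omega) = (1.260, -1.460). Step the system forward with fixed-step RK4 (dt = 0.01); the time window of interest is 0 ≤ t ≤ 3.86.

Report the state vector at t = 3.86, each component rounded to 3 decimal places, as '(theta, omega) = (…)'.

(theta, omega) = (-0.284, 0.565)

t=0.000: state=(1.260, -1.460)
step 1 (dt=0.01): k1=(-1.460, -5.523), k2=(-1.488, -5.488), k3=(-1.487, -5.488), k4=(-1.515, -5.453); state += dt/6·(k1+2k2+2k3+k4)
t=0.010: state=(1.245, -1.515)
t=0.020: state=(1.230, -1.569)
t=0.030: state=(1.214, -1.622)
continuing one RK4 step at a time; state shown every 20 steps (Δt=0.2):
t=0.200: state=(0.868, -2.392)
t=0.400: state=(0.338, -2.803)
t=0.600: state=(-0.205, -2.511)
t=0.800: state=(-0.628, -1.651)
t=1.000: state=(-0.850, -0.557)
t=1.200: state=(-0.854, 0.494)
t=1.400: state=(-0.667, 1.323)
t=1.600: state=(-0.350, 1.778)
t=1.800: state=(0.012, 1.757)
t=2.000: state=(0.324, 1.304)
t=2.200: state=(0.516, 0.597)
t=2.400: state=(0.560, -0.151)
t=2.600: state=(0.465, -0.770)
t=2.800: state=(0.269, -1.134)
t=3.000: state=(0.033, -1.178)
t=3.200: state=(-0.182, -0.922)
t=3.400: state=(-0.323, -0.472)
t=3.600: state=(-0.367, 0.033)
t=3.800: state=(-0.315, 0.465)
t=3.860: state=(-0.284, 0.565)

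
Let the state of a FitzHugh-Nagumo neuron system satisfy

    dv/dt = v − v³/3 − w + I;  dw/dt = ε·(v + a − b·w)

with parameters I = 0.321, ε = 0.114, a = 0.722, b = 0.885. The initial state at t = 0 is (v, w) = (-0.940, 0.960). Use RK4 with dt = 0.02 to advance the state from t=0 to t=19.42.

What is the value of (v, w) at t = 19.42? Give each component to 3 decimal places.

t=0.000: state=(-0.940, 0.960)
step 1 (dt=0.02): k1=(-1.302, -0.122), k2=(-1.302, -0.123), k3=(-1.302, -0.123), k4=(-1.302, -0.124); state += dt/6·(k1+2k2+2k3+k4)
t=0.020: state=(-0.966, 0.958)
t=0.040: state=(-0.992, 0.955)
t=0.060: state=(-1.018, 0.952)
continuing one RK4 step at a time; state shown every 50 steps (Δt=1):
t=1.000: state=(-1.812, 0.786)
t=2.000: state=(-1.871, 0.586)
t=3.000: state=(-1.807, 0.409)
t=4.000: state=(-1.735, 0.256)
t=5.000: state=(-1.665, 0.125)
t=6.000: state=(-1.597, 0.015)
t=7.000: state=(-1.531, -0.078)
t=8.000: state=(-1.468, -0.155)
t=9.000: state=(-1.407, -0.217)
t=10.000: state=(-1.348, -0.268)
t=11.000: state=(-1.292, -0.307)
t=12.000: state=(-1.239, -0.336)
t=13.000: state=(-1.188, -0.357)
t=14.000: state=(-1.141, -0.371)
t=15.000: state=(-1.097, -0.378)
t=16.000: state=(-1.057, -0.380)
t=17.000: state=(-1.021, -0.378)
t=18.000: state=(-0.991, -0.373)
t=19.000: state=(-0.968, -0.365)
t=19.420: state=(-0.960, -0.361)

(v, w) = (-0.960, -0.361)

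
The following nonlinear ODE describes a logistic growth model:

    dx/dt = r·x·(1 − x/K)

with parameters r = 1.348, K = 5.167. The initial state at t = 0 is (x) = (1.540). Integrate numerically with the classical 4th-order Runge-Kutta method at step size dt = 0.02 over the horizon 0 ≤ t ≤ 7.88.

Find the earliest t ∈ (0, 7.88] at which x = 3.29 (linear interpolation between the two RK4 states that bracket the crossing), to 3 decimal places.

t = 1.052

t=0.000: state=(1.540)
step 1 (dt=0.02): k1=(1.457), k2=(1.465), k3=(1.465), k4=(1.473); state += dt/6·(k1+2k2+2k3+k4)
t=0.020: state=(1.569)
t=0.040: state=(1.599)
t=0.060: state=(1.629)
continuing one RK4 step at a time; state shown every 25 steps (Δt=0.5):
t=0.500: state=(2.348)
t=1.000: state=(3.206)
t=1.040: state=(3.271)
next step: t=1.060: state=(3.303) — x has crossed 3.29
linear interpolation between t=1.040 (3.27094) and t=1.060 (3.30318) → t≈1.052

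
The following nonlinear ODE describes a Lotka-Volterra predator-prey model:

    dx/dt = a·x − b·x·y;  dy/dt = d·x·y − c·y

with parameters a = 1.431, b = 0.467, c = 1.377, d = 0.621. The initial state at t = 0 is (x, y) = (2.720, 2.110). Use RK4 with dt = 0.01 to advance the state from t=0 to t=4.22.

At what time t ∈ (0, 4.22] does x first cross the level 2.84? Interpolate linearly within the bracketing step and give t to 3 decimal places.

t = 0.101

t=0.000: state=(2.720, 2.110)
step 1 (dt=0.01): k1=(1.212, 0.659), k2=(1.211, 0.668), k3=(1.211, 0.668), k4=(1.209, 0.677); state += dt/6·(k1+2k2+2k3+k4)
t=0.010: state=(2.732, 2.117)
t=0.020: state=(2.744, 2.124)
t=0.030: state=(2.756, 2.131)
t=0.100: state=(2.839, 2.185)
next step: t=0.110: state=(2.851, 2.194) — x has crossed 2.84
linear interpolation between t=0.100 (2.83918) and t=0.110 (2.85080) → t≈0.101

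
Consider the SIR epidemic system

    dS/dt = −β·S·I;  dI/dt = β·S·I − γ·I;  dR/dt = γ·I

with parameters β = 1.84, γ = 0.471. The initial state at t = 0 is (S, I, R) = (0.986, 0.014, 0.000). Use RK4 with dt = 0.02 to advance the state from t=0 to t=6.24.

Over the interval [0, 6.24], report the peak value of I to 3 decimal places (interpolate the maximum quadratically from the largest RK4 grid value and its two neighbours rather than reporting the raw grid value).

t=0.000: state=(0.986, 0.014, 0.000)
step 1 (dt=0.02): k1=(-0.025, 0.019, 0.007), k2=(-0.026, 0.019, 0.007), k3=(-0.026, 0.019, 0.007), k4=(-0.026, 0.019, 0.007); state += dt/6·(k1+2k2+2k3+k4)
t=0.020: state=(0.985, 0.014, 0.000)
t=0.040: state=(0.985, 0.015, 0.000)
t=0.060: state=(0.984, 0.015, 0.000)
continuing one RK4 step at a time; state shown every 25 steps (Δt=0.5):
t=0.500: state=(0.968, 0.027, 0.005)
t=1.000: state=(0.935, 0.052, 0.014)
t=1.500: state=(0.875, 0.094, 0.030)
t=2.000: state=(0.780, 0.160, 0.060)
t=2.500: state=(0.649, 0.244, 0.107)
t=3.000: state=(0.498, 0.327, 0.175)
t=3.500: state=(0.358, 0.383, 0.259)
t=4.000: state=(0.249, 0.399, 0.352)
t=4.500: state=(0.174, 0.382, 0.444)
t=5.000: state=(0.124, 0.346, 0.530)
t=5.500: state=(0.092, 0.301, 0.606)
t=6.000: state=(0.071, 0.257, 0.672)
t=6.240: state=(0.064, 0.236, 0.700)
largest grid value and its neighbours: I(3.940)=0.39878, I(3.960)=0.39882, I(3.980)=0.39880
parabola through these three points peaks at t≈3.965 with I≈0.39882

max I = 0.399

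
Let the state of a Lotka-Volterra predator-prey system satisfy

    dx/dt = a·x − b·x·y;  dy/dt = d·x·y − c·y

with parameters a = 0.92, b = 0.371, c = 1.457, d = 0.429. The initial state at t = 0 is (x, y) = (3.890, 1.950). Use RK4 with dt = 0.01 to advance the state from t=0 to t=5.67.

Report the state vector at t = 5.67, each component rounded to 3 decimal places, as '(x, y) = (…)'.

(x, y) = (4.040, 2.054)

t=0.000: state=(3.890, 1.950)
step 1 (dt=0.01): k1=(0.765, 0.413), k2=(0.762, 0.417), k3=(0.762, 0.417), k4=(0.760, 0.420); state += dt/6·(k1+2k2+2k3+k4)
t=0.010: state=(3.898, 1.954)
t=0.020: state=(3.905, 1.958)
t=0.030: state=(3.913, 1.963)
continuing one RK4 step at a time; state shown every 20 steps (Δt=0.2):
t=0.200: state=(4.032, 2.047)
t=0.400: state=(4.145, 2.173)
t=0.600: state=(4.217, 2.325)
t=0.800: state=(4.239, 2.498)
t=1.000: state=(4.205, 2.683)
t=1.200: state=(4.114, 2.865)
t=1.400: state=(3.973, 3.030)
t=1.600: state=(3.794, 3.160)
t=1.800: state=(3.596, 3.242)
t=2.000: state=(3.393, 3.269)
t=2.200: state=(3.203, 3.241)
t=2.400: state=(3.034, 3.164)
t=2.600: state=(2.896, 3.049)
t=2.800: state=(2.791, 2.907)
t=3.000: state=(2.719, 2.750)
t=3.200: state=(2.681, 2.590)
t=3.400: state=(2.674, 2.435)
t=3.600: state=(2.698, 2.291)
t=3.800: state=(2.750, 2.162)
t=4.000: state=(2.827, 2.051)
t=4.200: state=(2.929, 1.962)
t=4.400: state=(3.051, 1.894)
t=4.600: state=(3.192, 1.850)
t=4.800: state=(3.348, 1.830)
t=5.000: state=(3.513, 1.835)
t=5.200: state=(3.682, 1.867)
t=5.400: state=(3.845, 1.927)
t=5.600: state=(3.993, 2.016)
t=5.670: state=(4.040, 2.054)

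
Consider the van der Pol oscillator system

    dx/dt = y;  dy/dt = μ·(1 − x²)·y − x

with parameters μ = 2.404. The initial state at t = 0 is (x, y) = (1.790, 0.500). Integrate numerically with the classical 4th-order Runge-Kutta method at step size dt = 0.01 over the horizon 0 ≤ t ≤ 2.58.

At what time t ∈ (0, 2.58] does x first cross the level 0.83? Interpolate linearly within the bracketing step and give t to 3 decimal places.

t=0.000: state=(1.790, 0.500)
step 1 (dt=0.01): k1=(0.500, -4.439), k2=(0.478, -4.335), k3=(0.478, -4.337), k4=(0.457, -4.233); state += dt/6·(k1+2k2+2k3+k4)
t=0.010: state=(1.795, 0.457)
t=0.020: state=(1.799, 0.415)
t=0.030: state=(1.803, 0.376)
continuing one RK4 step at a time; state shown every 10 steps (Δt=0.1):
t=0.100: state=(1.821, 0.151)
t=0.200: state=(1.825, -0.054)
t=0.300: state=(1.813, -0.171)
t=0.400: state=(1.792, -0.239)
t=0.500: state=(1.766, -0.281)
t=0.600: state=(1.737, -0.309)
t=0.700: state=(1.705, -0.330)
t=0.800: state=(1.671, -0.348)
t=0.900: state=(1.635, -0.365)
t=1.000: state=(1.598, -0.382)
t=1.100: state=(1.559, -0.400)
t=1.200: state=(1.518, -0.419)
t=1.300: state=(1.475, -0.441)
t=1.400: state=(1.430, -0.465)
t=1.500: state=(1.382, -0.493)
t=1.600: state=(1.331, -0.526)
t=1.700: state=(1.276, -0.565)
t=1.800: state=(1.218, -0.611)
t=1.900: state=(1.154, -0.668)
t=2.000: state=(1.084, -0.737)
t=2.100: state=(1.006, -0.824)
t=2.200: state=(0.918, -0.936)
t=2.280: state=(0.839, -1.050)
next step: t=2.290: state=(0.828, -1.066) — x has crossed 0.83
linear interpolation between t=2.280 (0.83864) and t=2.290 (0.82806) → t≈2.288

t = 2.288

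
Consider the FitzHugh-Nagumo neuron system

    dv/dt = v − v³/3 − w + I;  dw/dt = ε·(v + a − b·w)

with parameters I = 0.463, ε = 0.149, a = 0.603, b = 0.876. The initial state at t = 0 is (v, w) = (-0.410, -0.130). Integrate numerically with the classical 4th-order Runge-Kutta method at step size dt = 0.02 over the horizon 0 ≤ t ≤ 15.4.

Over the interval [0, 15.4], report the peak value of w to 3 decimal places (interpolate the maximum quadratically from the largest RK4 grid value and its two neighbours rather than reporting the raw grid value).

t=0.000: state=(-0.410, -0.130)
step 1 (dt=0.02): k1=(0.206, 0.046), k2=(0.207, 0.046), k3=(0.207, 0.046), k4=(0.209, 0.046); state += dt/6·(k1+2k2+2k3+k4)
t=0.020: state=(-0.406, -0.129)
t=0.040: state=(-0.402, -0.128)
t=0.060: state=(-0.397, -0.127)
continuing one RK4 step at a time; state shown every 25 steps (Δt=0.5):
t=0.500: state=(-0.289, -0.104)
t=1.000: state=(-0.116, -0.069)
t=1.500: state=(0.141, -0.020)
t=2.000: state=(0.518, 0.048)
t=2.500: state=(1.002, 0.143)
t=3.000: state=(1.428, 0.266)
t=3.500: state=(1.641, 0.405)
t=4.000: state=(1.690, 0.544)
t=4.500: state=(1.665, 0.674)
t=5.000: state=(1.614, 0.793)
t=5.500: state=(1.551, 0.901)
t=6.000: state=(1.484, 0.997)
t=6.500: state=(1.413, 1.082)
t=7.000: state=(1.338, 1.156)
t=7.500: state=(1.259, 1.220)
t=8.000: state=(1.174, 1.274)
t=8.500: state=(1.081, 1.319)
t=9.000: state=(0.977, 1.353)
t=9.500: state=(0.855, 1.377)
t=10.000: state=(0.705, 1.390)
t=10.500: state=(0.507, 1.390)
t=11.000: state=(0.225, 1.372)
t=11.500: state=(-0.208, 1.331)
t=12.000: state=(-0.849, 1.253)
t=12.500: state=(-1.507, 1.131)
t=13.000: state=(-1.829, 0.980)
t=13.500: state=(-1.891, 0.827)
t=14.000: state=(-1.866, 0.682)
t=14.500: state=(-1.819, 0.550)
t=15.000: state=(-1.767, 0.429)
t=15.400: state=(-1.725, 0.341)
largest grid value and its neighbours: w(10.220)=1.39170, w(10.240)=1.39171, w(10.260)=1.39171
parabola through these three points peaks at t≈10.244 with w≈1.39172

max w = 1.392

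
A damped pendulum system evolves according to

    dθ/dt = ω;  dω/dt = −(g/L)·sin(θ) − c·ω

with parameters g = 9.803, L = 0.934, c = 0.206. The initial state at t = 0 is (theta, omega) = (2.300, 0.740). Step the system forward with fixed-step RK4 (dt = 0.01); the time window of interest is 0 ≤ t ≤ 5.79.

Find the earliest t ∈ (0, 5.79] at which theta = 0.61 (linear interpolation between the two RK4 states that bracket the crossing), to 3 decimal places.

t=0.000: state=(2.300, 0.740)
step 1 (dt=0.01): k1=(0.740, -7.979), k2=(0.700, -7.945), k3=(0.700, -7.946), k4=(0.661, -7.914); state += dt/6·(k1+2k2+2k3+k4)
t=0.010: state=(2.307, 0.661)
t=0.020: state=(2.313, 0.582)
t=0.030: state=(2.319, 0.503)
continuing one RK4 step at a time; state shown every 20 steps (Δt=0.2):
t=0.200: state=(2.294, -0.792)
t=0.400: state=(1.973, -2.462)
t=0.600: state=(1.291, -4.371)
t=0.730: state=(0.653, -5.356)
next step: t=0.740: state=(0.599, -5.406) — theta has crossed 0.61
linear interpolation between t=0.730 (0.65287) and t=0.740 (0.59906) → t≈0.738

t = 0.738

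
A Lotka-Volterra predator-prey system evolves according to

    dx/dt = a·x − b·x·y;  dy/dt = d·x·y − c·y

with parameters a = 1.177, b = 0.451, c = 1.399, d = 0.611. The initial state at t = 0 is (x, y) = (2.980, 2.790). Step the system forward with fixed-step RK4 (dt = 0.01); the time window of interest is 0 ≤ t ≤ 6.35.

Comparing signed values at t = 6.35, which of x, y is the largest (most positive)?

largest component: y

t=0.000: state=(2.980, 2.790)
step 1 (dt=0.01): k1=(-0.242, 1.177), k2=(-0.250, 1.177), k3=(-0.250, 1.177), k4=(-0.258, 1.177); state += dt/6·(k1+2k2+2k3+k4)
t=0.010: state=(2.977, 2.802)
t=0.020: state=(2.975, 2.814)
t=0.030: state=(2.972, 2.825)
continuing one RK4 step at a time; state shown every 25 steps (Δt=0.25):
t=0.250: state=(2.872, 3.078)
t=0.500: state=(2.686, 3.320)
t=0.750: state=(2.456, 3.467)
t=1.000: state=(2.224, 3.493)
t=1.250: state=(2.021, 3.403)
t=1.500: state=(1.866, 3.226)
t=1.750: state=(1.763, 2.998)
t=2.000: state=(1.711, 2.753)
t=2.250: state=(1.706, 2.518)
t=2.500: state=(1.745, 2.309)
t=2.750: state=(1.823, 2.136)
t=3.000: state=(1.938, 2.006)
t=3.250: state=(2.086, 1.922)
t=3.500: state=(2.259, 1.887)
t=3.750: state=(2.450, 1.906)
t=4.000: state=(2.643, 1.982)
t=4.250: state=(2.816, 2.120)
t=4.500: state=(2.944, 2.322)
t=4.750: state=(2.998, 2.580)
t=5.000: state=(2.960, 2.870)
t=5.250: state=(2.828, 3.151)
t=5.500: state=(2.626, 3.371)
t=5.750: state=(2.392, 3.486)
t=6.000: state=(2.165, 3.479)
t=6.250: state=(1.974, 3.362)
t=6.350: state=(1.911, 3.291)
compare at T: x=1.911, y=3.291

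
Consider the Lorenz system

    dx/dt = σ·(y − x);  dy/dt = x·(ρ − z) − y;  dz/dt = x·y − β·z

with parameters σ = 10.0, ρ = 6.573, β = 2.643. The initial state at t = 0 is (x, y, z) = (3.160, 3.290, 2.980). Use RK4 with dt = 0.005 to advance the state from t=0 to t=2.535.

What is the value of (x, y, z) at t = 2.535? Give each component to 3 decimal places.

(x, y, z) = (3.674, 3.754, 5.265)

t=0.000: state=(3.160, 3.290, 2.980)
step 1 (dt=0.005): k1=(1.300, 8.064, 2.520), k2=(1.469, 8.035, 2.578), k3=(1.464, 8.037, 2.579), k4=(1.629, 8.009, 2.638); state += dt/6·(k1+2k2+2k3+k4)
t=0.005: state=(3.167, 3.330, 2.993)
t=0.010: state=(3.176, 3.370, 3.006)
t=0.015: state=(3.187, 3.410, 3.020)
continuing one RK4 step at a time; state shown every 20 steps (Δt=0.1):
t=0.100: state=(3.527, 4.054, 3.368)
t=0.200: state=(4.110, 4.710, 4.071)
t=0.300: state=(4.653, 5.104, 5.042)
t=0.400: state=(4.953, 5.079, 6.051)
t=0.500: state=(4.892, 4.653, 6.771)
t=0.600: state=(4.521, 4.051, 7.000)
t=0.700: state=(4.021, 3.523, 6.785)
t=0.800: state=(3.573, 3.191, 6.316)
t=0.900: state=(3.274, 3.058, 5.779)
t=1.000: state=(3.140, 3.085, 5.295)
t=1.100: state=(3.154, 3.232, 4.934)
t=1.200: state=(3.284, 3.461, 4.733)
t=1.300: state=(3.495, 3.733, 4.707)
t=1.400: state=(3.746, 4.001, 4.849)
t=1.500: state=(3.987, 4.206, 5.124)
t=1.600: state=(4.167, 4.302, 5.467)
t=1.700: state=(4.247, 4.268, 5.789)
t=1.800: state=(4.213, 4.129, 6.010)
t=1.900: state=(4.091, 3.938, 6.086)
t=2.000: state=(3.926, 3.757, 6.025)
t=2.100: state=(3.768, 3.627, 5.869)
t=2.200: state=(3.652, 3.565, 5.674)
t=2.300: state=(3.595, 3.568, 5.488)
t=2.400: state=(3.597, 3.625, 5.348)
t=2.500: state=(3.648, 3.717, 5.274)
t=2.535: state=(3.674, 3.754, 5.265)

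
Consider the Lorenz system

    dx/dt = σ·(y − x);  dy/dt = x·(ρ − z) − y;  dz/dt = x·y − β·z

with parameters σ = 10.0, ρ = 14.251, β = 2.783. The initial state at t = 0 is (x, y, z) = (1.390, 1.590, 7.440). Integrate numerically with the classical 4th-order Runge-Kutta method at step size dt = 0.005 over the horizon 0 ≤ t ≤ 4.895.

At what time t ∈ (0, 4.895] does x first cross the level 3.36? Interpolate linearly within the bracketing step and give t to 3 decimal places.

t = 0.230

t=0.000: state=(1.390, 1.590, 7.440)
step 1 (dt=0.005): k1=(2.000, 7.877, -18.495), k2=(2.147, 7.956, -18.331), k3=(2.145, 7.958, -18.332), k4=(2.291, 8.039, -18.168); state += dt/6·(k1+2k2+2k3+k4)
t=0.005: state=(1.401, 1.630, 7.348)
t=0.010: state=(1.413, 1.670, 7.258)
t=0.015: state=(1.426, 1.712, 7.170)
continuing one RK4 step at a time; state shown every 40 steps (Δt=0.2):
t=0.200: state=(2.907, 4.307, 5.200)
t=0.225: state=(3.283, 4.893, 5.194)
next step: t=0.230: state=(3.365, 5.018, 5.204) — x has crossed 3.36
linear interpolation between t=0.225 (3.28311) and t=0.230 (3.36469) → t≈0.230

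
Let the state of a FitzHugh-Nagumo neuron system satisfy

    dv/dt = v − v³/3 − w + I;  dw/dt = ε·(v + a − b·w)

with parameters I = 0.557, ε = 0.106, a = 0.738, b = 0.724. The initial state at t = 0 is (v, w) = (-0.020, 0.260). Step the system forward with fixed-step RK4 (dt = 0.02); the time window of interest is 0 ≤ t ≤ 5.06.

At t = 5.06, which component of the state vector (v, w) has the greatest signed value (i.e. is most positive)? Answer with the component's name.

largest component: v

t=0.000: state=(-0.020, 0.260)
step 1 (dt=0.02): k1=(0.277, 0.056), k2=(0.279, 0.056), k3=(0.279, 0.056), k4=(0.281, 0.057); state += dt/6·(k1+2k2+2k3+k4)
t=0.020: state=(-0.014, 0.261)
t=0.040: state=(-0.009, 0.262)
t=0.060: state=(-0.003, 0.263)
continuing one RK4 step at a time; state shown every 10 steps (Δt=0.2):
t=0.200: state=(0.040, 0.272)
t=0.400: state=(0.111, 0.285)
t=0.600: state=(0.194, 0.299)
t=0.800: state=(0.291, 0.315)
t=1.000: state=(0.404, 0.333)
t=1.200: state=(0.533, 0.353)
t=1.400: state=(0.678, 0.376)
t=1.600: state=(0.833, 0.402)
t=1.800: state=(0.993, 0.431)
t=2.000: state=(1.147, 0.462)
t=2.200: state=(1.285, 0.496)
t=2.400: state=(1.400, 0.532)
t=2.600: state=(1.489, 0.570)
t=2.800: state=(1.552, 0.609)
t=3.000: state=(1.592, 0.649)
t=3.200: state=(1.615, 0.688)
t=3.400: state=(1.625, 0.727)
t=3.600: state=(1.626, 0.766)
t=3.800: state=(1.620, 0.804)
t=4.000: state=(1.609, 0.841)
t=4.200: state=(1.595, 0.877)
t=4.400: state=(1.578, 0.913)
t=4.600: state=(1.560, 0.948)
t=4.800: state=(1.540, 0.981)
t=5.000: state=(1.519, 1.014)
t=5.060: state=(1.513, 1.024)
compare at T: v=1.513, w=1.024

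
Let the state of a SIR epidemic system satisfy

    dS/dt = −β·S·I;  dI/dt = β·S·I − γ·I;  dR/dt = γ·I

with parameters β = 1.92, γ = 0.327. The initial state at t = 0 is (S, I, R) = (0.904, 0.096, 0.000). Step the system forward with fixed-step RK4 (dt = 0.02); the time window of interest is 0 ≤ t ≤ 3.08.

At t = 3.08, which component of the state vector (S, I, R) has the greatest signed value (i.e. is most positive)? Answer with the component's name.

largest component: I

t=0.000: state=(0.904, 0.096, 0.000)
step 1 (dt=0.02): k1=(-0.167, 0.135, 0.031), k2=(-0.169, 0.137, 0.032), k3=(-0.169, 0.137, 0.032), k4=(-0.171, 0.138, 0.032); state += dt/6·(k1+2k2+2k3+k4)
t=0.020: state=(0.901, 0.099, 0.001)
t=0.040: state=(0.897, 0.102, 0.001)
t=0.060: state=(0.894, 0.104, 0.002)
continuing one RK4 step at a time; state shown every 5 steps (Δt=0.1):
t=0.100: state=(0.886, 0.110, 0.003)
t=0.200: state=(0.866, 0.126, 0.007)
t=0.300: state=(0.844, 0.144, 0.012)
t=0.400: state=(0.820, 0.164, 0.017)
t=0.500: state=(0.793, 0.185, 0.022)
t=0.600: state=(0.763, 0.208, 0.029)
t=0.700: state=(0.732, 0.232, 0.036)
t=0.800: state=(0.698, 0.258, 0.044)
t=0.900: state=(0.663, 0.284, 0.053)
t=1.000: state=(0.626, 0.311, 0.063)
t=1.100: state=(0.588, 0.339, 0.073)
t=1.200: state=(0.550, 0.366, 0.085)
t=1.300: state=(0.511, 0.392, 0.097)
t=1.400: state=(0.473, 0.417, 0.110)
t=1.500: state=(0.436, 0.440, 0.124)
t=1.600: state=(0.399, 0.461, 0.139)
t=1.700: state=(0.365, 0.481, 0.155)
t=1.800: state=(0.332, 0.497, 0.171)
t=1.900: state=(0.302, 0.511, 0.187)
t=2.000: state=(0.273, 0.523, 0.204)
t=2.100: state=(0.247, 0.532, 0.221)
t=2.200: state=(0.223, 0.539, 0.239)
t=2.300: state=(0.201, 0.543, 0.256)
t=2.400: state=(0.181, 0.545, 0.274)
t=2.500: state=(0.163, 0.545, 0.292)
t=2.600: state=(0.147, 0.544, 0.310)
t=2.700: state=(0.132, 0.540, 0.328)
t=2.800: state=(0.119, 0.536, 0.345)
t=2.900: state=(0.108, 0.530, 0.363)
t=3.000: state=(0.097, 0.523, 0.380)
t=3.080: state=(0.090, 0.517, 0.393)
compare at T: S=0.090, I=0.517, R=0.393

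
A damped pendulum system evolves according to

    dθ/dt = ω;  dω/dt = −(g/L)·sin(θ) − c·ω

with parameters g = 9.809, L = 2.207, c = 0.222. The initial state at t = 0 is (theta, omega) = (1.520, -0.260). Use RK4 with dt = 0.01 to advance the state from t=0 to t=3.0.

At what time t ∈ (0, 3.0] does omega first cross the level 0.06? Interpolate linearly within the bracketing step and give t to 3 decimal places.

t=0.000: state=(1.520, -0.260)
step 1 (dt=0.01): k1=(-0.260, -4.381), k2=(-0.282, -4.376), k3=(-0.282, -4.376), k4=(-0.304, -4.371); state += dt/6·(k1+2k2+2k3+k4)
t=0.010: state=(1.517, -0.304)
t=0.020: state=(1.514, -0.347)
t=0.030: state=(1.510, -0.391)
continuing one RK4 step at a time; state shown every 10 steps (Δt=0.1):
t=0.100: state=(1.472, -0.693)
t=0.200: state=(1.382, -1.113)
t=0.300: state=(1.250, -1.514)
t=0.400: state=(1.080, -1.884)
t=0.500: state=(0.875, -2.207)
t=0.600: state=(0.641, -2.461)
t=0.700: state=(0.386, -2.622)
t=0.800: state=(0.120, -2.675)
t=0.900: state=(-0.145, -2.610)
t=1.000: state=(-0.398, -2.434)
t=1.100: state=(-0.629, -2.164)
t=1.200: state=(-0.829, -1.824)
t=1.300: state=(-0.992, -1.436)
t=1.400: state=(-1.115, -1.022)
t=1.500: state=(-1.196, -0.597)
t=1.600: state=(-1.234, -0.171)
t=1.650: state=(-1.238, 0.040)
next step: t=1.660: state=(-1.237, 0.081) — omega has crossed 0.06
linear interpolation between t=1.650 (0.03960) and t=1.660 (0.08146) → t≈1.655

t = 1.655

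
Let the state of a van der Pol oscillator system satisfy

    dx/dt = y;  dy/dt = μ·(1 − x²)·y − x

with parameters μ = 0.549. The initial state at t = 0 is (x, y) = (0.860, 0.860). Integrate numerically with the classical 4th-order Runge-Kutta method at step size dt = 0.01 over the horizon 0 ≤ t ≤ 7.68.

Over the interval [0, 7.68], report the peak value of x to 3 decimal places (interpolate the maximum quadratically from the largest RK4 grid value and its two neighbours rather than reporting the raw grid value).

max x = 1.941

t=0.000: state=(0.860, 0.860)
step 1 (dt=0.01): k1=(0.860, -0.737), k2=(0.856, -0.745), k3=(0.856, -0.745), k4=(0.853, -0.754); state += dt/6·(k1+2k2+2k3+k4)
t=0.010: state=(0.869, 0.853)
t=0.020: state=(0.877, 0.845)
t=0.030: state=(0.885, 0.837)
continuing one RK4 step at a time; state shown every 25 steps (Δt=0.25):
t=0.250: state=(1.048, 0.629)
t=0.500: state=(1.169, 0.335)
t=0.750: state=(1.214, 0.025)
t=1.000: state=(1.183, -0.269)
t=1.250: state=(1.082, -0.537)
t=1.500: state=(0.916, -0.788)
t=1.750: state=(0.688, -1.034)
t=2.000: state=(0.399, -1.282)
t=2.250: state=(0.048, -1.520)
t=2.500: state=(-0.356, -1.697)
t=2.750: state=(-0.787, -1.709)
t=3.000: state=(-1.189, -1.463)
t=3.250: state=(-1.499, -0.986)
t=3.500: state=(-1.676, -0.438)
t=3.750: state=(-1.724, 0.039)
t=4.000: state=(-1.666, 0.405)
t=4.250: state=(-1.528, 0.688)
t=4.500: state=(-1.326, 0.931)
t=4.750: state=(-1.063, 1.168)
t=5.000: state=(-0.740, 1.427)
t=5.250: state=(-0.348, 1.713)
t=5.500: state=(0.116, 1.990)
t=5.750: state=(0.637, 2.135)
t=6.000: state=(1.157, 1.960)
t=6.250: state=(1.584, 1.405)
t=6.500: state=(1.846, 0.692)
t=6.750: state=(1.939, 0.083)
t=7.000: state=(1.903, -0.346)
t=7.250: state=(1.778, -0.643)
t=7.500: state=(1.587, -0.873)
t=7.680: state=(1.416, -1.026)
largest grid value and its neighbours: x(6.780)=1.94095, x(6.790)=1.94108, x(6.800)=1.94102
parabola through these three points peaks at t≈6.792 with x≈1.94109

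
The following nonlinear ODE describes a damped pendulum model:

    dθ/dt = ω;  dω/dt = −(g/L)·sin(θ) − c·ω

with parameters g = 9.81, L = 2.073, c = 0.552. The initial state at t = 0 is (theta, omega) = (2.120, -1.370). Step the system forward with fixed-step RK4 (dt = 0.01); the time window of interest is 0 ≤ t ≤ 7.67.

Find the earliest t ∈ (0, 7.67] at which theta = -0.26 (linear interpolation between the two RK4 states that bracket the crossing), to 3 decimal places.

t = 0.903

t=0.000: state=(2.120, -1.370)
step 1 (dt=0.01): k1=(-1.370, -3.280), k2=(-1.386, -3.288), k3=(-1.386, -3.288), k4=(-1.403, -3.296); state += dt/6·(k1+2k2+2k3+k4)
t=0.010: state=(2.106, -1.403)
t=0.020: state=(2.092, -1.436)
t=0.030: state=(2.077, -1.469)
continuing one RK4 step at a time; state shown every 25 steps (Δt=0.25):
t=0.250: state=(1.671, -2.227)
t=0.500: state=(1.012, -2.999)
t=0.750: state=(0.217, -3.229)
t=0.900: state=(-0.250, -2.957)
next step: t=0.910: state=(-0.280, -2.929) — theta has crossed -0.26
linear interpolation between t=0.900 (-0.25041) and t=0.910 (-0.27983) → t≈0.903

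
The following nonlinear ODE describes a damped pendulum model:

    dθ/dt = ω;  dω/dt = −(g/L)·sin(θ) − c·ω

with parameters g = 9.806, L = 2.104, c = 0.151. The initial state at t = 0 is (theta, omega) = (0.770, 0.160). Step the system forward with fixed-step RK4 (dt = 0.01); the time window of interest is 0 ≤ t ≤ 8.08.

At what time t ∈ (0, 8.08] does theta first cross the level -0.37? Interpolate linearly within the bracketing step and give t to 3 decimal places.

t = 1.081

t=0.000: state=(0.770, 0.160)
step 1 (dt=0.01): k1=(0.160, -3.269), k2=(0.144, -3.269), k3=(0.144, -3.269), k4=(0.127, -3.268); state += dt/6·(k1+2k2+2k3+k4)
t=0.010: state=(0.771, 0.127)
t=0.020: state=(0.773, 0.095)
t=0.030: state=(0.773, 0.062)
continuing one RK4 step at a time; state shown every 50 steps (Δt=0.5):
t=0.500: state=(0.469, -1.252)
t=1.000: state=(-0.263, -1.389)
t=1.080: state=(-0.369, -1.257)
next step: t=1.090: state=(-0.382, -1.238) — theta has crossed -0.37
linear interpolation between t=1.080 (-0.36908) and t=1.090 (-0.38155) → t≈1.081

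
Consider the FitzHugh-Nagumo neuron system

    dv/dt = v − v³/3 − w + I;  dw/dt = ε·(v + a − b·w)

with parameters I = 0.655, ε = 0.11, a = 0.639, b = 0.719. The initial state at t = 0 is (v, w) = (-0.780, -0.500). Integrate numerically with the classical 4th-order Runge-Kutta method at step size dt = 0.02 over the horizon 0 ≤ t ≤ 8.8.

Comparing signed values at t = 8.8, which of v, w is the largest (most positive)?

largest component: v

t=0.000: state=(-0.780, -0.500)
step 1 (dt=0.02): k1=(0.533, 0.024), k2=(0.535, 0.025), k3=(0.535, 0.025), k4=(0.537, 0.025); state += dt/6·(k1+2k2+2k3+k4)
t=0.020: state=(-0.769, -0.500)
t=0.040: state=(-0.759, -0.499)
t=0.060: state=(-0.748, -0.498)
continuing one RK4 step at a time; state shown every 25 steps (Δt=0.5):
t=0.500: state=(-0.480, -0.480)
t=1.000: state=(-0.056, -0.442)
t=1.500: state=(0.595, -0.377)
t=2.000: state=(1.393, -0.274)
t=2.500: state=(1.867, -0.139)
t=3.000: state=(1.979, 0.006)
t=3.500: state=(1.968, 0.146)
t=4.000: state=(1.929, 0.280)
t=4.500: state=(1.883, 0.407)
t=5.000: state=(1.835, 0.526)
t=5.500: state=(1.787, 0.637)
t=6.000: state=(1.738, 0.742)
t=6.500: state=(1.688, 0.840)
t=7.000: state=(1.637, 0.932)
t=7.500: state=(1.585, 1.017)
t=8.000: state=(1.532, 1.096)
t=8.500: state=(1.477, 1.169)
t=8.800: state=(1.444, 1.210)
compare at T: v=1.444, w=1.210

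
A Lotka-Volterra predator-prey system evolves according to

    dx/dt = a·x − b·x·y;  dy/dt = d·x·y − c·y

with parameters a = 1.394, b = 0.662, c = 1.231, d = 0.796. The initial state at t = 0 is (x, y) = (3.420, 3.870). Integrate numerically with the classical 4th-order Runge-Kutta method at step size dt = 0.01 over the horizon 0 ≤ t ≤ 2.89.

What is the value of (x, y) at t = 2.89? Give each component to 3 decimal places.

(x, y) = (0.676, 0.779)

t=0.000: state=(3.420, 3.870)
step 1 (dt=0.01): k1=(-3.994, 5.771), k2=(-4.036, 5.752), k3=(-4.036, 5.752), k4=(-4.076, 5.731); state += dt/6·(k1+2k2+2k3+k4)
t=0.010: state=(3.380, 3.928)
t=0.020: state=(3.338, 3.985)
t=0.030: state=(3.297, 4.041)
continuing one RK4 step at a time; state shown every 10 steps (Δt=0.1):
t=0.100: state=(2.987, 4.417)
t=0.200: state=(2.524, 4.864)
t=0.300: state=(2.080, 5.164)
t=0.400: state=(1.690, 5.303)
t=0.500: state=(1.367, 5.292)
t=0.600: state=(1.111, 5.162)
t=0.700: state=(0.914, 4.946)
t=0.800: state=(0.764, 4.673)
t=0.900: state=(0.651, 4.370)
t=1.000: state=(0.566, 4.055)
t=1.100: state=(0.503, 3.741)
t=1.200: state=(0.456, 3.436)
t=1.300: state=(0.421, 3.146)
t=1.400: state=(0.397, 2.873)
t=1.500: state=(0.381, 2.620)
t=1.600: state=(0.371, 2.387)
t=1.700: state=(0.366, 2.173)
t=1.800: state=(0.367, 1.978)
t=1.900: state=(0.373, 1.801)
t=2.000: state=(0.382, 1.641)
t=2.100: state=(0.396, 1.497)
t=2.200: state=(0.414, 1.367)
t=2.300: state=(0.437, 1.250)
t=2.400: state=(0.464, 1.146)
t=2.500: state=(0.496, 1.052)
t=2.600: state=(0.533, 0.969)
t=2.700: state=(0.576, 0.896)
t=2.800: state=(0.625, 0.831)
t=2.890: state=(0.676, 0.779)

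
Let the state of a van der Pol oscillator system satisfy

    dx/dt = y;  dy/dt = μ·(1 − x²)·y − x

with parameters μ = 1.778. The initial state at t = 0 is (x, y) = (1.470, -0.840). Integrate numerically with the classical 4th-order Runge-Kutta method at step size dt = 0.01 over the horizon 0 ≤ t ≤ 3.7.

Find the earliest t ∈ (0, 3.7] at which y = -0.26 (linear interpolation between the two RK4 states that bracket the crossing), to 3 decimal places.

t=0.000: state=(1.470, -0.840)
step 1 (dt=0.01): k1=(-0.840, 0.264), k2=(-0.839, 0.247), k3=(-0.839, 0.247), k4=(-0.838, 0.230); state += dt/6·(k1+2k2+2k3+k4)
t=0.010: state=(1.462, -0.838)
t=0.020: state=(1.453, -0.835)
t=0.030: state=(1.445, -0.834)
continuing one RK4 step at a time; state shown every 20 steps (Δt=0.2):
t=0.200: state=(1.303, -0.843)
t=0.400: state=(1.127, -0.936)
t=0.600: state=(0.923, -1.122)
t=0.800: state=(0.669, -1.446)
t=1.000: state=(0.330, -1.994)
t=1.200: state=(-0.150, -2.844)
t=1.400: state=(-0.806, -3.610)
t=1.600: state=(-1.493, -2.936)
t=1.800: state=(-1.905, -1.200)
t=1.970: state=(-2.021, -0.277)
next step: t=1.980: state=(-2.023, -0.242) — y has crossed -0.26
linear interpolation between t=1.970 (-0.27671) and t=1.980 (-0.24226) → t≈1.975

t = 1.975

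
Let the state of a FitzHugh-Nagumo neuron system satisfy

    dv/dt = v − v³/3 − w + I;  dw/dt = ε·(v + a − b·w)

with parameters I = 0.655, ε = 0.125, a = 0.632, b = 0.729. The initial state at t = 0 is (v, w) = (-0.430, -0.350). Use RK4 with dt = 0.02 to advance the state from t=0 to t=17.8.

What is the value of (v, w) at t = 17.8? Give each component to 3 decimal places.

t=0.000: state=(-0.430, -0.350)
step 1 (dt=0.02): k1=(0.602, 0.057), k2=(0.606, 0.058), k3=(0.606, 0.058), k4=(0.610, 0.059); state += dt/6·(k1+2k2+2k3+k4)
t=0.020: state=(-0.418, -0.349)
t=0.040: state=(-0.406, -0.348)
t=0.060: state=(-0.393, -0.346)
continuing one RK4 step at a time; state shown every 50 steps (Δt=1):
t=1.000: state=(0.504, -0.247)
t=2.000: state=(1.754, -0.005)
t=3.000: state=(1.911, 0.296)
t=4.000: state=(1.821, 0.569)
t=5.000: state=(1.712, 0.806)
t=6.000: state=(1.598, 1.009)
t=7.000: state=(1.478, 1.180)
t=8.000: state=(1.349, 1.322)
t=9.000: state=(1.203, 1.435)
t=10.000: state=(1.028, 1.519)
t=11.000: state=(0.791, 1.571)
t=12.000: state=(0.393, 1.583)
t=13.000: state=(-0.500, 1.521)
t=14.000: state=(-1.744, 1.321)
t=15.000: state=(-1.921, 1.056)
t=16.000: state=(-1.845, 0.814)
t=17.000: state=(-1.753, 0.604)
t=17.800: state=(-1.678, 0.457)

(v, w) = (-1.678, 0.457)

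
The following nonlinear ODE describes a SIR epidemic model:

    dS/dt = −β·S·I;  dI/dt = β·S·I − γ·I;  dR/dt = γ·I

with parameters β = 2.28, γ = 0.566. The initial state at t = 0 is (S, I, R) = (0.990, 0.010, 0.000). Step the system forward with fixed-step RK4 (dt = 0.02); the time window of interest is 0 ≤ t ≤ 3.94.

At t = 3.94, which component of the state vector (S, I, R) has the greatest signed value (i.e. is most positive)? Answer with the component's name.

t=0.000: state=(0.990, 0.010, 0.000)
step 1 (dt=0.02): k1=(-0.023, 0.017, 0.006), k2=(-0.023, 0.017, 0.006), k3=(-0.023, 0.017, 0.006), k4=(-0.023, 0.017, 0.006); state += dt/6·(k1+2k2+2k3+k4)
t=0.020: state=(0.990, 0.010, 0.000)
t=0.040: state=(0.989, 0.011, 0.000)
t=0.060: state=(0.989, 0.011, 0.000)
continuing one RK4 step at a time; state shown every 10 steps (Δt=0.2):
t=0.200: state=(0.985, 0.014, 0.001)
t=0.400: state=(0.977, 0.020, 0.003)
t=0.600: state=(0.967, 0.027, 0.006)
t=0.800: state=(0.953, 0.038, 0.009)
t=1.000: state=(0.934, 0.052, 0.015)
t=1.200: state=(0.908, 0.070, 0.021)
t=1.400: state=(0.875, 0.094, 0.031)
t=1.600: state=(0.833, 0.124, 0.043)
t=1.800: state=(0.780, 0.160, 0.059)
t=2.000: state=(0.719, 0.202, 0.079)
t=2.200: state=(0.649, 0.246, 0.105)
t=2.400: state=(0.574, 0.291, 0.135)
t=2.600: state=(0.498, 0.331, 0.170)
t=2.800: state=(0.425, 0.365, 0.210)
t=3.000: state=(0.358, 0.390, 0.253)
t=3.200: state=(0.298, 0.404, 0.298)
t=3.400: state=(0.248, 0.408, 0.344)
t=3.600: state=(0.206, 0.404, 0.390)
t=3.800: state=(0.172, 0.393, 0.435)
t=3.940: state=(0.152, 0.383, 0.466)
compare at T: S=0.152, I=0.383, R=0.466

largest component: R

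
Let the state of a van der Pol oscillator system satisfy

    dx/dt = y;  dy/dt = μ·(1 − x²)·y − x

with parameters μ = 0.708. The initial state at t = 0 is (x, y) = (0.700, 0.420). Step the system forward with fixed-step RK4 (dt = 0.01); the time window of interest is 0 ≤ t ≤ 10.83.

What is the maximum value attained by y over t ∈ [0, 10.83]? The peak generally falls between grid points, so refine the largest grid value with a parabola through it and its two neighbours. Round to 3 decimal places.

t=0.000: state=(0.700, 0.420)
step 1 (dt=0.01): k1=(0.420, -0.548), k2=(0.417, -0.552), k3=(0.417, -0.552), k4=(0.414, -0.556); state += dt/6·(k1+2k2+2k3+k4)
t=0.010: state=(0.704, 0.414)
t=0.020: state=(0.708, 0.409)
t=0.030: state=(0.712, 0.403)
continuing one RK4 step at a time; state shown every 50 steps (Δt=0.5):
t=0.500: state=(0.828, 0.068)
t=1.000: state=(0.757, -0.355)
t=1.500: state=(0.470, -0.797)
t=2.000: state=(-0.043, -1.251)
t=2.500: state=(-0.744, -1.458)
t=3.000: state=(-1.358, -0.860)
t=3.500: state=(-1.554, 0.043)
t=4.000: state=(-1.372, 0.639)
t=4.500: state=(-0.934, 1.118)
t=5.000: state=(-0.230, 1.731)
t=5.500: state=(0.786, 2.205)
t=6.000: state=(1.698, 1.167)
t=6.500: state=(1.922, -0.126)
t=7.000: state=(1.700, -0.685)
t=7.500: state=(1.265, -1.060)
t=8.000: state=(0.616, -1.578)
t=8.500: state=(-0.351, -2.279)
t=9.000: state=(-1.477, -1.859)
t=9.500: state=(-1.985, -0.235)
t=10.000: state=(-1.876, 0.538)
t=10.500: state=(-1.511, 0.906)
t=10.830: state=(-1.172, 1.157)
largest grid value and its neighbours: y(5.460)=2.20632, y(5.470)=2.20702, y(5.480)=2.20700
parabola through these three points peaks at t≈5.475 with y≈2.20710

max y = 2.207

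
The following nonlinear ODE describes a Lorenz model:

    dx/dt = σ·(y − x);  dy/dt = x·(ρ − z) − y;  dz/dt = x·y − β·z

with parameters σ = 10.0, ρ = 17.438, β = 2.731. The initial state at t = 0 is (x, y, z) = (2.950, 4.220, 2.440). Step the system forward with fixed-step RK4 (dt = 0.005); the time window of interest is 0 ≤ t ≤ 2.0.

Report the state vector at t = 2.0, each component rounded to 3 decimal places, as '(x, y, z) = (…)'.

(x, y, z) = (-4.028, -6.324, 6.795)

t=0.000: state=(2.950, 4.220, 2.440)
step 1 (dt=0.005): k1=(12.700, 40.024, 5.785), k2=(13.383, 40.357, 6.178), k3=(13.374, 40.379, 6.185), k4=(14.050, 40.732, 6.592); state += dt/6·(k1+2k2+2k3+k4)
t=0.005: state=(3.017, 4.422, 2.471)
t=0.010: state=(3.090, 4.627, 2.506)
t=0.015: state=(3.171, 4.837, 2.546)
continuing one RK4 step at a time; state shown every 20 steps (Δt=0.1):
t=0.100: state=(5.488, 9.272, 4.324)
t=0.200: state=(10.245, 15.378, 12.197)
t=0.300: state=(12.977, 11.733, 25.049)
t=0.400: state=(8.079, 1.400, 25.027)
t=0.500: state=(2.622, -1.142, 18.959)
t=0.600: state=(0.274, -1.006, 14.311)
t=0.700: state=(-0.518, -1.021, 10.908)
t=0.800: state=(-0.986, -1.499, 8.385)
t=0.900: state=(-1.675, -2.606, 6.617)
t=1.000: state=(-3.003, -4.824, 5.789)
t=1.100: state=(-5.524, -8.820, 6.959)
t=1.200: state=(-9.408, -13.444, 12.892)
t=1.300: state=(-11.772, -11.422, 22.584)
t=1.400: state=(-8.559, -3.555, 23.965)
t=1.500: state=(-4.039, -0.597, 19.166)
t=1.600: state=(-1.817, -0.626, 14.707)
t=1.700: state=(-1.255, -1.174, 11.302)
t=1.800: state=(-1.489, -2.011, 8.786)
t=1.900: state=(-2.325, -3.522, 7.141)
t=2.000: state=(-4.028, -6.324, 6.795)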